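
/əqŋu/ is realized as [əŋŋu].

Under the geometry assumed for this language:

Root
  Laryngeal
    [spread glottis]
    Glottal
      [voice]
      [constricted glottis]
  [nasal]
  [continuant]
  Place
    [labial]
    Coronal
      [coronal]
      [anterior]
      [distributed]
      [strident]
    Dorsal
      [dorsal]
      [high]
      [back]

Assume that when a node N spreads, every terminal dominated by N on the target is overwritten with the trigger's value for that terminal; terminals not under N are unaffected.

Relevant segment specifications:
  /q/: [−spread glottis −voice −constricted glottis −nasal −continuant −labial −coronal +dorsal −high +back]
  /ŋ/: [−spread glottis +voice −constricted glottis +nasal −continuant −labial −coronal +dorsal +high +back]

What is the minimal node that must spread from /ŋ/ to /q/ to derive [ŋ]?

/q/ and [ŋ] differ in [voice], [nasal], [high]; every other specified feature is identical.
In this geometry the lowest node dominating all of them is Root: every daughter of Root dominates only a proper subset, so no lower node suffices.
Spreading Root from /ŋ/ overwrites each of those terminals with /ŋ/'s values, yielding exactly [ŋ].

Root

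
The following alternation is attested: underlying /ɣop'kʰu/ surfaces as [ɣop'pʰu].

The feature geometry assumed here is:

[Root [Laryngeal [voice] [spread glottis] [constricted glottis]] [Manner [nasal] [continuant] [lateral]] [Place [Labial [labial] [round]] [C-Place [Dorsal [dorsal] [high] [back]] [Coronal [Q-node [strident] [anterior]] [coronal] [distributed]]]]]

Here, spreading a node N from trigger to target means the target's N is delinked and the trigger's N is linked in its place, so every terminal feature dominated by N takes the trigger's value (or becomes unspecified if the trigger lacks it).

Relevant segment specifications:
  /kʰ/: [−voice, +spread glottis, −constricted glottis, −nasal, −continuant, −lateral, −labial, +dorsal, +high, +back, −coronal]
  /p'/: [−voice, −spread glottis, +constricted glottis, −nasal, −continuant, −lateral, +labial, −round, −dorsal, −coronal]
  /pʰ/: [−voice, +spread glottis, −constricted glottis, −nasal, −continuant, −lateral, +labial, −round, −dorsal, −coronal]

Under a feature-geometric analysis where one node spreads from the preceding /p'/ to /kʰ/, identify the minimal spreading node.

Place

Feature comparison: [labial], [round], [dorsal], [high], [back] differ between /kʰ/ and [pʰ]; the remaining terminals match.
The smallest constituent containing every changed terminal is Place — each of its daughters lacks at least one of the affected features.
Delinking /kʰ/'s Place and associating /p'/'s Place gives precisely the feature bundle of [pʰ].
Had Root spread, [spread glottis], [constricted glottis] would have taken /p'/'s values; they stay as in /kʰ/, confirming the spreading constituent is exactly Place.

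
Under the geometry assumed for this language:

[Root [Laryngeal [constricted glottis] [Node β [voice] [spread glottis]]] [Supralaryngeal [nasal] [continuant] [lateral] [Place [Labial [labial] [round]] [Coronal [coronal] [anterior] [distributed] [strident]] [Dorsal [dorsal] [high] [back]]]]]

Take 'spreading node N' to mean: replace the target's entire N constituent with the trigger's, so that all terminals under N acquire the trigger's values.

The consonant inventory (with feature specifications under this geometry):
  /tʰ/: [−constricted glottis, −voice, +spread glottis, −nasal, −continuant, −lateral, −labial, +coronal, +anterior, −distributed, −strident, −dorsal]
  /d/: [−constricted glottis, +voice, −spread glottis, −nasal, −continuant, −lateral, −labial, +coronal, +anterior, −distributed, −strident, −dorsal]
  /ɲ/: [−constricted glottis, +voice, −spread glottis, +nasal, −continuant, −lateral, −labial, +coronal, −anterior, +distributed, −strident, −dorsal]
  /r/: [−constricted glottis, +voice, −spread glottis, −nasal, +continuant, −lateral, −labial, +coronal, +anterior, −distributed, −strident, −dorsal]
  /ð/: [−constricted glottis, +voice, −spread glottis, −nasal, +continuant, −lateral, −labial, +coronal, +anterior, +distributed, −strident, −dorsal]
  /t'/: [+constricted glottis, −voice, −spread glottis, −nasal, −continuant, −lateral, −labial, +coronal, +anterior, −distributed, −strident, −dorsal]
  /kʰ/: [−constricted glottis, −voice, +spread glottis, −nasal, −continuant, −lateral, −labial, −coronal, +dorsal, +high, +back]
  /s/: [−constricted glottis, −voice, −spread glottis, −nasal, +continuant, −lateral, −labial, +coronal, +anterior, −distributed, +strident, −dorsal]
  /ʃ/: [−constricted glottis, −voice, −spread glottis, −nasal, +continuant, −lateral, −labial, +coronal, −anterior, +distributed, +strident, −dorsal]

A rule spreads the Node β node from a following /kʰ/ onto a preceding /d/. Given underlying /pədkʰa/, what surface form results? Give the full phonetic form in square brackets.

[pətʰkʰa]

Node β immediately or transitively dominates [voice], [spread glottis].
After delinking /d/'s Node β and linking /kʰ/'s, the affected terminals become [−voice], [+spread glottis]; [constricted glottis], [nasal], [continuant], … (outside Node β) are retained from /d/.
The resulting bundle matches /tʰ/ in the inventory; substituting it for /d/ gives [pətʰkʰa].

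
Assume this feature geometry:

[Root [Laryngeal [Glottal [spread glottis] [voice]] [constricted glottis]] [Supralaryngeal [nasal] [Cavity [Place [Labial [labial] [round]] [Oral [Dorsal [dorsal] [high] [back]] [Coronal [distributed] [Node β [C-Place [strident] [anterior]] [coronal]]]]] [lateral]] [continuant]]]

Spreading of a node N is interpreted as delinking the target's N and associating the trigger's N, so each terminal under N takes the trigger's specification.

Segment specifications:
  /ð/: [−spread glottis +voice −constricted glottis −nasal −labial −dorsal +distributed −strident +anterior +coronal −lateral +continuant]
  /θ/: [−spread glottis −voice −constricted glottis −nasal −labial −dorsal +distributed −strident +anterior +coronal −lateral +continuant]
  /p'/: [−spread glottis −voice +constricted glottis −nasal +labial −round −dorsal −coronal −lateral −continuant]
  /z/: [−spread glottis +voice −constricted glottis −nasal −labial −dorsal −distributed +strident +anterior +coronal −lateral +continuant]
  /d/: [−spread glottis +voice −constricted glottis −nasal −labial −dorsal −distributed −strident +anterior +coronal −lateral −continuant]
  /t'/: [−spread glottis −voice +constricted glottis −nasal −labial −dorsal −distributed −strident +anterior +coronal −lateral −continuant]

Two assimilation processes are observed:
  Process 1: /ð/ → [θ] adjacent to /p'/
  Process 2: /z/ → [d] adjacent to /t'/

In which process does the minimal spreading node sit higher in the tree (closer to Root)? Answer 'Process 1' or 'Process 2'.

Process 2

Process 1 alters [voice]; the lowest dominating node is [voice] (depth 3 from Root).
In Process 2, [continuant], [strident] change, so the minimal spreading node is Supralaryngeal at depth 1.
Supralaryngeal is closer to Root than [voice], so Process 2 spreads the higher node.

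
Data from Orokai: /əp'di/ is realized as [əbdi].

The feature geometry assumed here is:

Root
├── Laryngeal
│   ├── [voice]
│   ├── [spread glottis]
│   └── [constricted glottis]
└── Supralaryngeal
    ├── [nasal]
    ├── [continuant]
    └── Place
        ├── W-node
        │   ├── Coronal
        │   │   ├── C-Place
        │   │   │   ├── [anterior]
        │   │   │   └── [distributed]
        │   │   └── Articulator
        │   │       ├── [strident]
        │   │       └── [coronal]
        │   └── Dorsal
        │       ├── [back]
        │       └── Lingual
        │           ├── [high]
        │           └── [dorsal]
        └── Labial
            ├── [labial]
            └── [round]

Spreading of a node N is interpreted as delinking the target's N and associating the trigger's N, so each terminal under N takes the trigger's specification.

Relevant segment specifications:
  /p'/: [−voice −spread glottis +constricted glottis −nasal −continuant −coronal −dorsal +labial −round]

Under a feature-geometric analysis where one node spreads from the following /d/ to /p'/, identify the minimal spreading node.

Laryngeal

Feature comparison: [voice], [constricted glottis] differ between /p'/ and [b]; the remaining terminals match.
These terminals are all dominated by Laryngeal, and no proper subconstituent of Laryngeal covers them all; Laryngeal is their lowest common ancestor.
Spreading Laryngeal from /d/ overwrites each of those terminals with /d/'s values, yielding exactly [b].
Since [coronal], [labial] are preserved even though /d/ disagrees there, no node above Laryngeal spread.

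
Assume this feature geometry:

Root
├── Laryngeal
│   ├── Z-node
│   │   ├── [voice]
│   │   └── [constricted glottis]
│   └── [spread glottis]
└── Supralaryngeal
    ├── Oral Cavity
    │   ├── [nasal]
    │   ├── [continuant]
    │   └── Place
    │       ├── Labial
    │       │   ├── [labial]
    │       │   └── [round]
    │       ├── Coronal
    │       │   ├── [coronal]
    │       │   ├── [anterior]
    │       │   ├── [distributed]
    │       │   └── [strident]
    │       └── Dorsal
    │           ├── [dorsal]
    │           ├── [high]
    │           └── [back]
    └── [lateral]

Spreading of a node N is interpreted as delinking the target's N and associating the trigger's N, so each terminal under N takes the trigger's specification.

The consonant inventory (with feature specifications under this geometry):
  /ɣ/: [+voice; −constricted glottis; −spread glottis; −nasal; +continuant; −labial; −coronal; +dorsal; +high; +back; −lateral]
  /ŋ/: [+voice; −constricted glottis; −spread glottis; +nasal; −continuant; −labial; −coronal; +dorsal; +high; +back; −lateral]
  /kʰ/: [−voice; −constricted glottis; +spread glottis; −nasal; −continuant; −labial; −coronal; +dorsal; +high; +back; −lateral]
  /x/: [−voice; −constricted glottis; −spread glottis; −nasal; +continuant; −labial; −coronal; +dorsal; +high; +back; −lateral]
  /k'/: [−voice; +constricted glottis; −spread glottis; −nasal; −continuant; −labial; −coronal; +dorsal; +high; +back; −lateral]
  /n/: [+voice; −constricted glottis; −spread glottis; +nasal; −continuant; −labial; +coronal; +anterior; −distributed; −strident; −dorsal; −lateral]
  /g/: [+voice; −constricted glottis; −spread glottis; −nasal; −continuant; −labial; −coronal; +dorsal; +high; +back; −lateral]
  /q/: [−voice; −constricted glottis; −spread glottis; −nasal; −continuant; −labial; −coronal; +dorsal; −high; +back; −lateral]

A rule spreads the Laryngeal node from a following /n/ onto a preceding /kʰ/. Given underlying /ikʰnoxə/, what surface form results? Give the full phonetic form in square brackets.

[ignoxə]

The Laryngeal node dominates the terminals [voice], [constricted glottis], [spread glottis].
Spreading Laryngeal from /n/ onto /kʰ/ replaces those values with /n/'s: [+voice], [−constricted glottis], [−spread glottis]. Features outside Laryngeal ([nasal], [continuant], [labial], …) stay as in /kʰ/.
This feature bundle is that of [g], so /ikʰnoxə/ surfaces as [ignoxə].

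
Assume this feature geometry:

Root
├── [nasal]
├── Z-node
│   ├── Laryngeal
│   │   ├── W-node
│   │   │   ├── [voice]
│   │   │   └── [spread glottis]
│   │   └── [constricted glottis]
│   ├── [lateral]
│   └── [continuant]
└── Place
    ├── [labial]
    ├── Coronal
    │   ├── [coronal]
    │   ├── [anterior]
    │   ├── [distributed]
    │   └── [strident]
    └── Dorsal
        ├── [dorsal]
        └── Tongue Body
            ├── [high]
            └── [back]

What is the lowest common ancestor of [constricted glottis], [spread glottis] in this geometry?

Laryngeal

[constricted glottis] is immediately dominated by Laryngeal.
[spread glottis] is immediately dominated by W-node.
The lowest node appearing on every path is Laryngeal; each proper daughter of Laryngeal fails to dominate at least one of the listed features.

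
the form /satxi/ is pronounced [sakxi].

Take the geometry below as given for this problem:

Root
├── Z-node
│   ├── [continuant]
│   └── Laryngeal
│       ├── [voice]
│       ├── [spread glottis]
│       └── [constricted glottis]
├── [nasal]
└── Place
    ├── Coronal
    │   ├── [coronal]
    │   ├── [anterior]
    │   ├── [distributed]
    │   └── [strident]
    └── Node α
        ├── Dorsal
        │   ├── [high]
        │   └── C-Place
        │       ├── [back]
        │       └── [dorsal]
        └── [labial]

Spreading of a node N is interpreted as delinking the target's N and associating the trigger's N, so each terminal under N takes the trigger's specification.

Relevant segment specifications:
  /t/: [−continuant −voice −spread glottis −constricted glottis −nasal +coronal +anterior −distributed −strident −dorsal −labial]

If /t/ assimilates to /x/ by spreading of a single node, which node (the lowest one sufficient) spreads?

Place

/t/ and [k] differ in [coronal], [anterior], [distributed], [strident], [dorsal], [high], [back]; every other specified feature is identical.
Tracing each changed feature up the tree, the paths first meet at Place; any lower node misses at least one of them.
Spreading Place from /x/ overwrites each of those terminals with /x/'s values, yielding exactly [k].
Had Root spread, [continuant] would have taken /x/'s value; it stays as in /t/, confirming the spreading constituent is exactly Place.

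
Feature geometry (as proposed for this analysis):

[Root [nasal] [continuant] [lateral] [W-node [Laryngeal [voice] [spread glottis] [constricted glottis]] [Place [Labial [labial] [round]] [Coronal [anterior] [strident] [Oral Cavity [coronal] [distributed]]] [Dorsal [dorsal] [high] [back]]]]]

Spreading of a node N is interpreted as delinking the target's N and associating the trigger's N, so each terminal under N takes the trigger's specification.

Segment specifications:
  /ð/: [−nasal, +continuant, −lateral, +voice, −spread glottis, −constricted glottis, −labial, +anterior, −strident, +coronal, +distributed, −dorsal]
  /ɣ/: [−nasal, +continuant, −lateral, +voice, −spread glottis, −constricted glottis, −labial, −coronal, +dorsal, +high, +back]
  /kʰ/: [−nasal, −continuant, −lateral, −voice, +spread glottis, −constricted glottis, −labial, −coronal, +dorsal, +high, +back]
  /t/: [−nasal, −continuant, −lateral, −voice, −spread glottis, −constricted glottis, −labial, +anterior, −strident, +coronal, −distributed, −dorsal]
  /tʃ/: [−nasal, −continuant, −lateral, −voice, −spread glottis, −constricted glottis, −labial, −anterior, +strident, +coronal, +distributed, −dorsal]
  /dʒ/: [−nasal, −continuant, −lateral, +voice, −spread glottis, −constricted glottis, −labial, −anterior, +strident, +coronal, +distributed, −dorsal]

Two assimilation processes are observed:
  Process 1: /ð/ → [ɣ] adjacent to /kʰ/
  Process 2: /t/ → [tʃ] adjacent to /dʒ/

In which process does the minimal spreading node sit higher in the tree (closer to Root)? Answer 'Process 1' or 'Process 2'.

Process 1

Process 1: the features that change are [coronal], [anterior], [distributed], [strident], [dorsal], [high], [back]; the minimal node is Place (depth 2).
Process 2 alters [anterior], [distributed], [strident]; the lowest common ancestor is Coronal (depth 3 from Root).
Depth 2 < depth 3; Process 1 involves the structurally higher constituent Place.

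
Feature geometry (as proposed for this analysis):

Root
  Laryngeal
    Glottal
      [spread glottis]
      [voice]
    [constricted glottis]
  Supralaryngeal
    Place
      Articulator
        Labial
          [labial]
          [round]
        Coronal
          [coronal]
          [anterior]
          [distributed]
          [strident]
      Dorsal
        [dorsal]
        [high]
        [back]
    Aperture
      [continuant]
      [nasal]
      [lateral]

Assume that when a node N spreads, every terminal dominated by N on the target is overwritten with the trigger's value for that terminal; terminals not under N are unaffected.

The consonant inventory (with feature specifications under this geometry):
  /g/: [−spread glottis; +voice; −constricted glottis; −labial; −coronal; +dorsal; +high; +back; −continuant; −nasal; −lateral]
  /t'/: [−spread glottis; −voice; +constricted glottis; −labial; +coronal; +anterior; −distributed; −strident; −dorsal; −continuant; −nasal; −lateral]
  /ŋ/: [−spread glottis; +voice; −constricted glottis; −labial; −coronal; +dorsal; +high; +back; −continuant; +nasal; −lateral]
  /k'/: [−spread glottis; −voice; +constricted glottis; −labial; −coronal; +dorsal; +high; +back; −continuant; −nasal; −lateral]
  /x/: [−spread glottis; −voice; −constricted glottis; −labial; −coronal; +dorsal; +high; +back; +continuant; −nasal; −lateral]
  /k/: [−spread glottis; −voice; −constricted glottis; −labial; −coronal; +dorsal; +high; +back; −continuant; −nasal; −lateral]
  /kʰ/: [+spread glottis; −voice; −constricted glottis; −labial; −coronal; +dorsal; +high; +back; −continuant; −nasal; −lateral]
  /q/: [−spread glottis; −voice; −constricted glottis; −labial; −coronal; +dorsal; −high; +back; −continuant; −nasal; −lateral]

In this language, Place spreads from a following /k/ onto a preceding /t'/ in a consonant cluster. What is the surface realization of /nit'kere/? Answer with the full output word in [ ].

Terminals under Place in this geometry: [labial], [round], [coronal], [anterior], [distributed], [strident], [dorsal], [high], [back].
After delinking /t'/'s Place and linking /k/'s, the affected terminals become [−labial], [−coronal], [+dorsal], [+high], [+back]; [spread glottis], [voice], [constricted glottis], … (outside Place) are retained from /t'/.
The resulting bundle matches /k'/ in the inventory; substituting it for /t'/ gives [nik'kere].

[nik'kere]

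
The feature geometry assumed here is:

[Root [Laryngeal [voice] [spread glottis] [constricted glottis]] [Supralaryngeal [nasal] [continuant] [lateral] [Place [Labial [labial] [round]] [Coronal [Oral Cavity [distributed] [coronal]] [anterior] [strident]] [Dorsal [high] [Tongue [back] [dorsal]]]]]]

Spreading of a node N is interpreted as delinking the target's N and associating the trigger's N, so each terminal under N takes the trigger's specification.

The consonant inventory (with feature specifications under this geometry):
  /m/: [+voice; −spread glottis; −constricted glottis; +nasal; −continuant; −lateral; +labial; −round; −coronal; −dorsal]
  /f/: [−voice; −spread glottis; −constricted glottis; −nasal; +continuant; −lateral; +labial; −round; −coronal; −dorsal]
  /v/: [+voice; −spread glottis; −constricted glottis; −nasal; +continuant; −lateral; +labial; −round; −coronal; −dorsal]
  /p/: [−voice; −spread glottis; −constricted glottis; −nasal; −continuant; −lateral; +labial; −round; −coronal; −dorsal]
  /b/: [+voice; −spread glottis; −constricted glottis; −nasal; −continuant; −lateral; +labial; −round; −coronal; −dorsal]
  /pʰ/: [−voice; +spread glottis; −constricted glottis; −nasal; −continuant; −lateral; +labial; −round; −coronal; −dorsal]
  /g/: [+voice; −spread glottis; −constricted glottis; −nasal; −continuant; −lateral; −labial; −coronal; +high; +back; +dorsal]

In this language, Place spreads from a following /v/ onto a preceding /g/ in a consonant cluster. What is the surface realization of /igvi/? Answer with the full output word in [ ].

[ibvi]

Place immediately or transitively dominates [labial], [round], [distributed], [coronal], [anterior], [strident], [high], [back], [dorsal].
After delinking /g/'s Place and linking /v/'s, the affected terminals become [+labial], [−round], [−coronal], [−dorsal]; [voice], [spread glottis], [constricted glottis], … (outside Place) are retained from /g/.
The resulting bundle matches /b/ in the inventory; substituting it for /g/ gives [ibvi].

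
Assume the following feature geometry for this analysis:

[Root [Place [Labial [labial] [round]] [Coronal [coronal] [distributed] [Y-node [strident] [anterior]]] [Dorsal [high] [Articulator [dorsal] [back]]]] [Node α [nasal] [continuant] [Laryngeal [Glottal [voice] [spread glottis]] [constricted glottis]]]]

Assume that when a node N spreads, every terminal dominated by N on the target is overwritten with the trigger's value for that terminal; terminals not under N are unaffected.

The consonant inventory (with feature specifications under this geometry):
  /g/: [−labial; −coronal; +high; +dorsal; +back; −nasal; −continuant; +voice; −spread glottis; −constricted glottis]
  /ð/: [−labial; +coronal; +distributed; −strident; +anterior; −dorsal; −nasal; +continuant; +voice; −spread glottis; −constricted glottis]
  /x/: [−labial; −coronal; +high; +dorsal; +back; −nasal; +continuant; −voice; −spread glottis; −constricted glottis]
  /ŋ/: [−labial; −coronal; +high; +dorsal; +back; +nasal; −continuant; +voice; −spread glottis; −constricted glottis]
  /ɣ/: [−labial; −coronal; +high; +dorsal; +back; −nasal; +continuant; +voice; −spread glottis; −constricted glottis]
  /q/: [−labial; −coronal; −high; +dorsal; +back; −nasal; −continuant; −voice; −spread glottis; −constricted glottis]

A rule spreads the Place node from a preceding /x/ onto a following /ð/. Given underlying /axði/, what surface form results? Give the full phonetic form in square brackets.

[axɣi]

Place immediately or transitively dominates [labial], [round], [coronal], [distributed], [strident], [anterior], [high], [dorsal], [back].
Spreading Place from /x/ onto /ð/ replaces those values with /x/'s: [−labial], [−coronal], [+high], [+dorsal], [+back]. Features outside Place ([nasal], [continuant], [voice], …) stay as in /ð/.
This feature bundle is that of [ɣ], so /axði/ surfaces as [axɣi].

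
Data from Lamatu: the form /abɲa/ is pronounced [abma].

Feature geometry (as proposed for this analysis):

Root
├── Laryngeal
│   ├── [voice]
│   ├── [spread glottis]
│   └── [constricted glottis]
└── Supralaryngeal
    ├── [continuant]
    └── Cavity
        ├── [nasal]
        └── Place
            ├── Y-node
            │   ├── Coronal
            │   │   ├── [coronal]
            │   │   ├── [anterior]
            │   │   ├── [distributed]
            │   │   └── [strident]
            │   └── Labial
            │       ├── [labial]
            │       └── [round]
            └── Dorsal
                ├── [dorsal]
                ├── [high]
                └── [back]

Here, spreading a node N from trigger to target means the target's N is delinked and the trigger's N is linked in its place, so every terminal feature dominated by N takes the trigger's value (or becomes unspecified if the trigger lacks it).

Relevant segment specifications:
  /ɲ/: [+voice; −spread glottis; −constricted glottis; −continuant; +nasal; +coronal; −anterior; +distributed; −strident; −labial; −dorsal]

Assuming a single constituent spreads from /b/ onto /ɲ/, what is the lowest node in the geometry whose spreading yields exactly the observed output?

Feature comparison: [labial], [round], [coronal], [anterior], [distributed], [strident] differ between /ɲ/ and [m]; the remaining terminals match.
The smallest constituent containing every changed terminal is Y-node — each of its daughters lacks at least one of the affected features.
Spreading Y-node from /b/ overwrites each of those terminals with /b/'s values, yielding exactly [m].
[nasal], a feature on which the two segments disagree outside Y-node, is unchanged — nothing dominating it spread, and Y-node is the minimal sufficient constituent.

Y-node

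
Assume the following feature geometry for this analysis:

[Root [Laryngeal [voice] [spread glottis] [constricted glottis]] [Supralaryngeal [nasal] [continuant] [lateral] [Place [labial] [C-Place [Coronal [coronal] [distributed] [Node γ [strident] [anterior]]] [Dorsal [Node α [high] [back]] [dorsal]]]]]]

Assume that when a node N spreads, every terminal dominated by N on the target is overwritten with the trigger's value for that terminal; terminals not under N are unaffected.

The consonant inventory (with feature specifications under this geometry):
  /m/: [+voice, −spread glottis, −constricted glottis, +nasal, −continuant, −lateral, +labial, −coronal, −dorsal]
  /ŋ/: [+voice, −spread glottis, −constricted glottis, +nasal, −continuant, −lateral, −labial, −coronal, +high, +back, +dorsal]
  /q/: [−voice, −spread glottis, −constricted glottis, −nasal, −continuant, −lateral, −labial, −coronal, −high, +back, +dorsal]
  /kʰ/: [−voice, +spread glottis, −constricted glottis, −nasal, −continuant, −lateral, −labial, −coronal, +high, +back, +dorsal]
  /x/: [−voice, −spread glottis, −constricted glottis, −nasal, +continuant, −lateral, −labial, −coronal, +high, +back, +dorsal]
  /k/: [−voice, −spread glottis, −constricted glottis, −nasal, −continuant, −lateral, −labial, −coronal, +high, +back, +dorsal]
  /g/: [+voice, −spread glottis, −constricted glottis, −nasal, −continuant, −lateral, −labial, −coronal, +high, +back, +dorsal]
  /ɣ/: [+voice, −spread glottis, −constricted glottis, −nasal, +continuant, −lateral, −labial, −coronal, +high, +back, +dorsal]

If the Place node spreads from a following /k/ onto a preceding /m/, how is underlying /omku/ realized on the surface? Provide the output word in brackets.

[oŋku]

Terminals under Place in this geometry: [labial], [coronal], [distributed], [strident], [anterior], [high], [back], [dorsal].
The target acquires /k/'s values for everything under Place — [−labial], [−coronal], [+high], [+back], [+dorsal] — while keeping its own [voice], [spread glottis], [constricted glottis], ….
This feature bundle is that of [ŋ], so /omku/ surfaces as [oŋku].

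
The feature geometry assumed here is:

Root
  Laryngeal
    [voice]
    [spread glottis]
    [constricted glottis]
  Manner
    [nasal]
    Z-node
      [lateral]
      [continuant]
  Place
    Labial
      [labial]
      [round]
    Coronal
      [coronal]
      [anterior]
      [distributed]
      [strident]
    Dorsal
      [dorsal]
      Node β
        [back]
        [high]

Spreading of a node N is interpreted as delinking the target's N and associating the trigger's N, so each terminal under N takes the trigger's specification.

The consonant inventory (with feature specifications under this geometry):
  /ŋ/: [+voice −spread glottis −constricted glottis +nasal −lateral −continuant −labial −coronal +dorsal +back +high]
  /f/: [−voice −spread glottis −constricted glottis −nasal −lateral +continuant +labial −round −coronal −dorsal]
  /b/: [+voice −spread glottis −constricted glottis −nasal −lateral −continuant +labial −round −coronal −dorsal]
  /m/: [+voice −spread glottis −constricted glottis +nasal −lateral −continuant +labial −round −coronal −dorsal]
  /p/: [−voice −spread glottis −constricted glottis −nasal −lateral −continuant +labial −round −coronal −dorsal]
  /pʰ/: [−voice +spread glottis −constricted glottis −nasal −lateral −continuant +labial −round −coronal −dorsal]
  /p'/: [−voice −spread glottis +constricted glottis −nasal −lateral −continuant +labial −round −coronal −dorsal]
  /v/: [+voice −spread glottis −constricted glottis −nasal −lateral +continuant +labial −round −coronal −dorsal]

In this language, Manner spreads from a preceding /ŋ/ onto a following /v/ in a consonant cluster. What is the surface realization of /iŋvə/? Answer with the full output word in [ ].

The Manner node dominates the terminals [nasal], [lateral], [continuant].
Spreading Manner from /ŋ/ onto /v/ replaces those values with /ŋ/'s: [+nasal], [−lateral], [−continuant]. Features outside Manner ([voice], [spread glottis], [constricted glottis], …) stay as in /v/.
The resulting bundle matches /m/ in the inventory; substituting it for /v/ gives [iŋmə].

[iŋmə]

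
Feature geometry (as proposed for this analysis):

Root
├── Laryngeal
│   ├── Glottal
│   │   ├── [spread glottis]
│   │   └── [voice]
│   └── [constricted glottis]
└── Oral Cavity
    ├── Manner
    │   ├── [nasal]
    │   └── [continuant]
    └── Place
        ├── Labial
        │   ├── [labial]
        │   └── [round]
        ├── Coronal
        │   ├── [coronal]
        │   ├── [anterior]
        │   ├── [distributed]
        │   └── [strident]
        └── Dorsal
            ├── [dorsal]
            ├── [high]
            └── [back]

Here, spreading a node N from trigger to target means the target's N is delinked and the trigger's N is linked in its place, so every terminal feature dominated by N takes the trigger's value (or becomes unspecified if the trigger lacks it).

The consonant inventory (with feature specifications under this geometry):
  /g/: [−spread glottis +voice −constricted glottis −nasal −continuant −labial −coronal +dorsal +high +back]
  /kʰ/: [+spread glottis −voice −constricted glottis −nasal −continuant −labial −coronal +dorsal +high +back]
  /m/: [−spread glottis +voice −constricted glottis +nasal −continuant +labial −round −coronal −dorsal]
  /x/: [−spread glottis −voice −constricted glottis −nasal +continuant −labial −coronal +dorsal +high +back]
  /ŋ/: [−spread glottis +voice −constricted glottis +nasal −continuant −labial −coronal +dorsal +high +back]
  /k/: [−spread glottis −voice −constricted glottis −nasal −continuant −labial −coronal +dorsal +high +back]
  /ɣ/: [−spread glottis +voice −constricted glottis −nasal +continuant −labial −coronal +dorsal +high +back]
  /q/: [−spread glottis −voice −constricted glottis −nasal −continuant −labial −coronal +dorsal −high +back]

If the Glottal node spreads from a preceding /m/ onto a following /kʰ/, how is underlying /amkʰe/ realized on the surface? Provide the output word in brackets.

The Glottal node dominates the terminals [spread glottis], [voice].
Spreading Glottal from /m/ onto /kʰ/ replaces those values with /m/'s: [−spread glottis], [+voice]. Features outside Glottal ([constricted glottis], [nasal], [continuant], …) stay as in /kʰ/.
The resulting bundle matches /g/ in the inventory; substituting it for /kʰ/ gives [amge].

[amge]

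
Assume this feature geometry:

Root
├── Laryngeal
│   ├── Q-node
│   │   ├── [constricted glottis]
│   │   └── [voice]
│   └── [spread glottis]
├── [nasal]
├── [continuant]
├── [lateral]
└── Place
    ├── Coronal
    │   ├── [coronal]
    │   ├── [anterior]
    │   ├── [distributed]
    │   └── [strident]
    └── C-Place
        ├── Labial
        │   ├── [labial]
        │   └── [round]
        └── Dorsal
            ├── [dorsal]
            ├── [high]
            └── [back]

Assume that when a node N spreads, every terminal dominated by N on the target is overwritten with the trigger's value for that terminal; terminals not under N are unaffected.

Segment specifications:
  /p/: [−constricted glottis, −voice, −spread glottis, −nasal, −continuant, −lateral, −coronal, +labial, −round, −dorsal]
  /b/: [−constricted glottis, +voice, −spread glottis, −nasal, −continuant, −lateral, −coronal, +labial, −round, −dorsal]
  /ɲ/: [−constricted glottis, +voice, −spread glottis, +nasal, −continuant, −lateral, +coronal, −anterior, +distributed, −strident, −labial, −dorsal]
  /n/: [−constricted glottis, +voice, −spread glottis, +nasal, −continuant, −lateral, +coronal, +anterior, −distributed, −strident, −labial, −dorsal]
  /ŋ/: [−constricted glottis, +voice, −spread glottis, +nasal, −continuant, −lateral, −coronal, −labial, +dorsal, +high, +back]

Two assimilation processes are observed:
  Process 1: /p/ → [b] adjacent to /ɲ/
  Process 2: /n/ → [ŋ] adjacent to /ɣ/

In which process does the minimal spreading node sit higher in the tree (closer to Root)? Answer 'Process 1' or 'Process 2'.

Process 2

In Process 1, [voice] changes, so the minimal spreading node is [voice] at depth 3.
Process 2: the features that change are [coronal], [anterior], [distributed], [strident], [dorsal], [high], [back]; the minimal node is Place (depth 1).
Place is closer to Root than [voice], so Process 2 spreads the higher node.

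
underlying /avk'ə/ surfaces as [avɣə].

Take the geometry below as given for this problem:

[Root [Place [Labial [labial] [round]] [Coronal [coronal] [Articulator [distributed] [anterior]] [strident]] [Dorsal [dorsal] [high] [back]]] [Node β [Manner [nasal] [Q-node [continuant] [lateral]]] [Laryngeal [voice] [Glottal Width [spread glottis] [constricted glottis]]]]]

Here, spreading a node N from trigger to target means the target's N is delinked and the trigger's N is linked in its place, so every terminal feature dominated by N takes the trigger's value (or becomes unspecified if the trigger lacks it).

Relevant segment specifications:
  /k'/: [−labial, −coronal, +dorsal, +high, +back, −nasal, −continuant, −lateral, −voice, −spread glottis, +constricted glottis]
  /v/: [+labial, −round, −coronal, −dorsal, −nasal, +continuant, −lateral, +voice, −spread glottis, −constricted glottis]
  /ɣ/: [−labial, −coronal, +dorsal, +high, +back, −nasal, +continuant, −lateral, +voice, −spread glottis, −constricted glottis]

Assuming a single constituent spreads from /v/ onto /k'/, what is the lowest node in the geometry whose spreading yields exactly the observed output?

Comparing /k'/ with its surface form [ɣ], the features that change are [voice], [constricted glottis], [continuant].
The smallest constituent containing every changed terminal is Node β — each of its daughters lacks at least one of the affected features.
If Node β spreads, every terminal under it takes /v/'s value, producing [ɣ] as observed.
Had Root spread, [dorsal], [labial] would have taken /v/'s values; they stay as in /k'/, confirming the spreading constituent is exactly Node β.

Node β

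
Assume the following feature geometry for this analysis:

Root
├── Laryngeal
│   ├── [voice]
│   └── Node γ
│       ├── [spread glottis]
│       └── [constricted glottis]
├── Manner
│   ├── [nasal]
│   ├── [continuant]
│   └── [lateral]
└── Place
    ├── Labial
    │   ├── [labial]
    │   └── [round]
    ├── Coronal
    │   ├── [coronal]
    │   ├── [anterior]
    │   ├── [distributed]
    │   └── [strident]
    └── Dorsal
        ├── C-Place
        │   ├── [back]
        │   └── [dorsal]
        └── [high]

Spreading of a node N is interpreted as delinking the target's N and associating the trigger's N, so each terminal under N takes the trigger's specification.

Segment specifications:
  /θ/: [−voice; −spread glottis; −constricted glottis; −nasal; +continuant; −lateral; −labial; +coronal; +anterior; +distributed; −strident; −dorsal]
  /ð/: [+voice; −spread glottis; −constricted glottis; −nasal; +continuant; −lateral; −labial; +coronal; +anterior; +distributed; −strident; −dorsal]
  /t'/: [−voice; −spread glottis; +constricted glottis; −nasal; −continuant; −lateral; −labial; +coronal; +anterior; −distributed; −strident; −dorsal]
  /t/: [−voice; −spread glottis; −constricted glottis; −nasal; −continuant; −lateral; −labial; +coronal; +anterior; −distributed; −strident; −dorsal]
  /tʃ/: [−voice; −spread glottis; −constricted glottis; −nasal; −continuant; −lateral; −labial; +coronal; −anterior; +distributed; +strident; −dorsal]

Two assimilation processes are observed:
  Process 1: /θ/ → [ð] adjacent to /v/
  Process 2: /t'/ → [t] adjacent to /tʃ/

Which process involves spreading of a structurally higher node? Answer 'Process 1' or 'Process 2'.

Process 1

Process 1 alters [voice]; the lowest dominating node is [voice] (depth 2 from Root).
Process 2 alters [constricted glottis]; the lowest dominating node is [constricted glottis] (depth 3 from Root).
[voice] (depth 2) sits above [constricted glottis] (depth 3), making Process 1 the one with the higher spreading node.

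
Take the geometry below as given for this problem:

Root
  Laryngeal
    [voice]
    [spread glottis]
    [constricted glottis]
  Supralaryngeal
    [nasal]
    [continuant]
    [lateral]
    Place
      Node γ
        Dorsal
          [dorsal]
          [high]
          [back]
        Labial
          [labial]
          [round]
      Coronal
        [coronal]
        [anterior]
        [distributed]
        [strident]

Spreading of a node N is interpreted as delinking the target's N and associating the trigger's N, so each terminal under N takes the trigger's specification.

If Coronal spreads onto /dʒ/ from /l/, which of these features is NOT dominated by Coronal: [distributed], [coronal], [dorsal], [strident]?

[dorsal]

Under this geometry, Coronal contains [coronal], [anterior], [distributed], [strident].
Spreading Coronal replaces [strident], [distributed], [coronal] with the trigger's values, since each sits inside the Coronal constituent.
[dorsal] attaches under Dorsal, not under Coronal, so /dʒ/ retains its own value for [dorsal].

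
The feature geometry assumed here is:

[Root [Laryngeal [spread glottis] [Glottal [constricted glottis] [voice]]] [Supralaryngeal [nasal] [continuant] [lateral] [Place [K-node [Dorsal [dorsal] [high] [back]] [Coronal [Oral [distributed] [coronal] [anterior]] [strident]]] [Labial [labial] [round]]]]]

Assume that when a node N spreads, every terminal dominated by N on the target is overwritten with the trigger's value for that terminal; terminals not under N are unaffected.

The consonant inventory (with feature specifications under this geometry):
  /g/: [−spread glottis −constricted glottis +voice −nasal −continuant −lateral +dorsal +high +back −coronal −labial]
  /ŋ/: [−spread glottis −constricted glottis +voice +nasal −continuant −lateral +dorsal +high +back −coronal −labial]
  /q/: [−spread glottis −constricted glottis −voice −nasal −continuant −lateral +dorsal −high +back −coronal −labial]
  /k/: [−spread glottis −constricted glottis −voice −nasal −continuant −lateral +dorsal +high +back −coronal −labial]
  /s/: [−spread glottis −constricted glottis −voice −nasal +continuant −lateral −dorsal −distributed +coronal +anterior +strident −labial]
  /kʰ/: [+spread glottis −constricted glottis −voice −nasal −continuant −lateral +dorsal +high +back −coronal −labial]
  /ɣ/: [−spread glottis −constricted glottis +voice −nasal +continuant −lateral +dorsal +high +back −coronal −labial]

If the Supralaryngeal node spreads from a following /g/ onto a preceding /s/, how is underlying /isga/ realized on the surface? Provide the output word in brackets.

Supralaryngeal immediately or transitively dominates [nasal], [continuant], [lateral], [dorsal], [high], [back], [distributed], [coronal], [anterior], [strident], [labial], [round].
Spreading Supralaryngeal from /g/ onto /s/ replaces those values with /g/'s: [−nasal], [−continuant], [−lateral], [+dorsal], [+high], [+back], [−coronal], [−labial]. Features outside Supralaryngeal ([spread glottis], [constricted glottis], [voice]) stay as in /s/.
The resulting bundle matches /k/ in the inventory; substituting it for /s/ gives [ikga].

[ikga]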